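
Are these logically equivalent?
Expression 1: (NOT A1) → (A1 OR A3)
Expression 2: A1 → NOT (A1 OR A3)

No, Inverse is not equivalent to original (counterexample: A1=0, A4=0, A3=0)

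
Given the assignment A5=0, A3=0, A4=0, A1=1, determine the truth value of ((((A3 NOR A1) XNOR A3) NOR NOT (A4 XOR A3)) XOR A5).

Substituting: ((((0 NOR 1) XNOR 0) NOR NOT (0 XOR 0)) XOR 0)
= 0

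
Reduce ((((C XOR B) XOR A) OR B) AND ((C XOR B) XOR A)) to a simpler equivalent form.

By absorption (E AND (E OR v) = E):
= ((C XOR B) XOR A)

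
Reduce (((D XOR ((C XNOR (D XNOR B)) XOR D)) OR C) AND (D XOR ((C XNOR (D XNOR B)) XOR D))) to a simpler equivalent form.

By absorption (E AND (E OR v) = E) then XOR self-cancellation ((E XOR v) XOR v = E):
= (C XNOR (D XNOR B))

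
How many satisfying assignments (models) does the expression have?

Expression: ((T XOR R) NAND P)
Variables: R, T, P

Satisfying assignments: (0,0,0), (0,0,1), (0,1,0), (1,0,0), (1,1,0), (1,1,1)
Count: 6 out of 8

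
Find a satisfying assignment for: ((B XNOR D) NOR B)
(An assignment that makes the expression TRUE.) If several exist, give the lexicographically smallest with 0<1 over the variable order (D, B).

D=1, B=0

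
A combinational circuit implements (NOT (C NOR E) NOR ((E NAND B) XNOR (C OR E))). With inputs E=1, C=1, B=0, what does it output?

Substituting: (NOT (1 NOR 1) NOR ((1 NAND 0) XNOR (1 OR 1)))
= 0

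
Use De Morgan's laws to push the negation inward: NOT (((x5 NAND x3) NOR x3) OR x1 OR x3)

NOT ((x5 NAND x3) NOR x3) AND NOT x1 AND NOT x3
De Morgan's: NOT(OR of terms) = AND of negations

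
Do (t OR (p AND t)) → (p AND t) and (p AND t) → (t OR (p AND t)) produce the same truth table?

No, Converse is not equivalent to original (counterexample: p=0, t=1)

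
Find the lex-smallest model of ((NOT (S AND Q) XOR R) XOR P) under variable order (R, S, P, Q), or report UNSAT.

R=0, S=0, P=0, Q=0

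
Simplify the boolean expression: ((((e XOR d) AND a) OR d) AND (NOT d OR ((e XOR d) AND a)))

By distribution ((E OR v) AND (E OR NOT v) = E):
= ((e XOR d) AND a)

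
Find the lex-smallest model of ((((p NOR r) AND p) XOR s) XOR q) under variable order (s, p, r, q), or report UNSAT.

s=0, p=0, r=0, q=1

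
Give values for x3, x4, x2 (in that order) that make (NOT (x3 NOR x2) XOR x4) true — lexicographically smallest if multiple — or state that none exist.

x3=0, x4=0, x2=1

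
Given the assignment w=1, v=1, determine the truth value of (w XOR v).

Substituting: (1 XOR 1)
= 0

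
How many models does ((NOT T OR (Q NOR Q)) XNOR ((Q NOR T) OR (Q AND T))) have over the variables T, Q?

Satisfying assignments: (0,0)
Count: 1 out of 4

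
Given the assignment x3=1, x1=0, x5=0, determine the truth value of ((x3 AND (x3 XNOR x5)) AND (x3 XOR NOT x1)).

Substituting: ((1 AND (1 XNOR 0)) AND (1 XOR NOT 0))
= 0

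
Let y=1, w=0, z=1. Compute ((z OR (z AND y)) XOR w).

Substituting: ((1 OR (1 AND 1)) XOR 0)
= 1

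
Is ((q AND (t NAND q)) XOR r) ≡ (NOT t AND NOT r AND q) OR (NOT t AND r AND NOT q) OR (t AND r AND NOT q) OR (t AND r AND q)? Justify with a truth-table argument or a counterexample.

Yes, they are equivalent — the two output columns agree on all 8 assignments:
t | r | q | Expression 1 | Expression 2
---------------------------------------
0 | 0 | 0 | 0 | 0
0 | 0 | 1 | 1 | 1
0 | 1 | 0 | 1 | 1
0 | 1 | 1 | 0 | 0
1 | 0 | 0 | 0 | 0
1 | 0 | 1 | 0 | 0
1 | 1 | 0 | 1 | 1
1 | 1 | 1 | 1 | 1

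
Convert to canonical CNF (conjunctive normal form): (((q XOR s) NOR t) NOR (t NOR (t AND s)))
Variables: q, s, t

(q OR s OR t) AND (q OR NOT s OR t) AND (NOT q OR s OR t) AND (NOT q OR NOT s OR t)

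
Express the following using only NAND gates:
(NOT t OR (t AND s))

(((t NAND t) NAND (t NAND t)) NAND (((t NAND s) NAND (t NAND s)) NAND ((t NAND s) NAND (t NAND s))))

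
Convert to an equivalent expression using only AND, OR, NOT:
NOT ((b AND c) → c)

(b AND c) AND NOT c
(Negated implication: NOT(A → B) = A AND NOT B)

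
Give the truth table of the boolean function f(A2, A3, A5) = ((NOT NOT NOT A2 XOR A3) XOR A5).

A2 | A3 | A5 | Output
---------------------
0 | 0 | 0 | 1
0 | 0 | 1 | 0
0 | 1 | 0 | 0
0 | 1 | 1 | 1
1 | 0 | 0 | 0
1 | 0 | 1 | 1
1 | 1 | 0 | 1
1 | 1 | 1 | 0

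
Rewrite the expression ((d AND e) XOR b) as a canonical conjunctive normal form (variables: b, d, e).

(b OR d OR e) AND (b OR d OR NOT e) AND (b OR NOT d OR e) AND (NOT b OR NOT d OR NOT e)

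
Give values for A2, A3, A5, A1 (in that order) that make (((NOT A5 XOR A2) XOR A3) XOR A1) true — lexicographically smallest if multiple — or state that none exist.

A2=0, A3=0, A5=0, A1=0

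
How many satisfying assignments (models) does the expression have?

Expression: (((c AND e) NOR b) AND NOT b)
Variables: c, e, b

Satisfying assignments: (0,0,0), (0,1,0), (1,0,0)
Count: 3 out of 8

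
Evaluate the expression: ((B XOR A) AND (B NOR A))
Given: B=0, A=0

Substituting: ((0 XOR 0) AND (0 NOR 0))
= 0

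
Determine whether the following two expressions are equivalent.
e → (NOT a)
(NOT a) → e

No, Converse is not equivalent to original (counterexample: b=0, a=0, e=0)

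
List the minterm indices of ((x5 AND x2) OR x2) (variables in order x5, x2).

Σm(1, 3) = (NOT x5 AND x2) OR (x5 AND x2)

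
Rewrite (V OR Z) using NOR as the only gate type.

((V NOR Z) NOR (V NOR Z))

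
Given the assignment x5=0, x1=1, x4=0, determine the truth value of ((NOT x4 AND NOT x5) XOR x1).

Substituting: ((NOT 0 AND NOT 0) XOR 1)
= 0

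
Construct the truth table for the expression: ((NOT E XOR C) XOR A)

C | A | E | Output
------------------
0 | 0 | 0 | 1
0 | 0 | 1 | 0
0 | 1 | 0 | 0
0 | 1 | 1 | 1
1 | 0 | 0 | 0
1 | 0 | 1 | 1
1 | 1 | 0 | 1
1 | 1 | 1 | 0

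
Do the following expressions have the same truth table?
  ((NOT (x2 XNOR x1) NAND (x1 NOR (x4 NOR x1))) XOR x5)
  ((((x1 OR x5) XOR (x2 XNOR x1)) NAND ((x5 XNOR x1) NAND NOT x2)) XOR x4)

No. Counterexample: with x5=0, x1=0, x2=0, x4=1, Expression 1 = 1 but Expression 2 = 0.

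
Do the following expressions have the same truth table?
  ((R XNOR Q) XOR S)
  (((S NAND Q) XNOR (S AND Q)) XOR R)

No. Counterexample: with S=0, Q=0, R=0, Expression 1 = 1 but Expression 2 = 0.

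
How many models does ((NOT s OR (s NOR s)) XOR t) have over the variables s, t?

Satisfying assignments: (0,0), (1,1)
Count: 2 out of 4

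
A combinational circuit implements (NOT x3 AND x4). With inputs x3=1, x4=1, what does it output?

Substituting: (NOT 1 AND 1)
= 0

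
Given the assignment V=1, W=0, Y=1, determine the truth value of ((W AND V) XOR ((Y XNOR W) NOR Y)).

Substituting: ((0 AND 1) XOR ((1 XNOR 0) NOR 1))
= 0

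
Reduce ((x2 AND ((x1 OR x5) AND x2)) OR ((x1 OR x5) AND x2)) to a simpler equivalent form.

By absorption (E OR (E AND v) = E):
= ((x1 OR x5) AND x2)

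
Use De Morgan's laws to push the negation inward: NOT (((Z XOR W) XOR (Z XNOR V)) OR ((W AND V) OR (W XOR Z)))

NOT ((Z XOR W) XOR (Z XNOR V)) AND NOT ((W AND V) OR (W XOR Z))
De Morgan's: NOT(OR of terms) = AND of negations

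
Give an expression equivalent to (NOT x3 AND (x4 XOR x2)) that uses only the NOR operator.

(((x3 NOR x3) NOR (x3 NOR x3)) NOR (((((x4 NOR x2) NOR (x4 NOR x2)) NOR ((x4 NOR x2) NOR (x4 NOR x2))) NOR ((((x4 NOR x4) NOR (x2 NOR x2)) NOR ((x4 NOR x4) NOR (x2 NOR x2))) NOR (((x4 NOR x4) NOR (x2 NOR x2)) NOR ((x4 NOR x4) NOR (x2 NOR x2))))) NOR ((((x4 NOR x2) NOR (x4 NOR x2)) NOR ((x4 NOR x2) NOR (x4 NOR x2))) NOR ((((x4 NOR x4) NOR (x2 NOR x2)) NOR ((x4 NOR x4) NOR (x2 NOR x2))) NOR (((x4 NOR x4) NOR (x2 NOR x2)) NOR ((x4 NOR x4) NOR (x2 NOR x2)))))))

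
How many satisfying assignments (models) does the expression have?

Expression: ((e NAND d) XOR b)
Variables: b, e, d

Satisfying assignments: (0,0,0), (0,0,1), (0,1,0), (1,1,1)
Count: 4 out of 8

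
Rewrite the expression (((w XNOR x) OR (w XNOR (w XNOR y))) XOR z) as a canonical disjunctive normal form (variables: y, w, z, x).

(NOT y AND NOT w AND NOT z AND NOT x) OR (NOT y AND NOT w AND z AND x) OR (NOT y AND w AND NOT z AND x) OR (NOT y AND w AND z AND NOT x) OR (y AND NOT w AND NOT z AND NOT x) OR (y AND NOT w AND NOT z AND x) OR (y AND w AND NOT z AND NOT x) OR (y AND w AND NOT z AND x)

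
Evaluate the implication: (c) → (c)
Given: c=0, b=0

Antecedent (c) = 0; consequent (c) = 0.
0 → 0 = 1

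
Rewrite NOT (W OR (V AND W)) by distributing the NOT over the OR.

NOT W AND NOT (V AND W)
De Morgan's: NOT(OR of terms) = AND of negations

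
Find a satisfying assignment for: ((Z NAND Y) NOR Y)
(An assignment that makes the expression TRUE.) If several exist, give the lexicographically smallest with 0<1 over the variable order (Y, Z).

UNSATISFIABLE - no assignment makes this expression true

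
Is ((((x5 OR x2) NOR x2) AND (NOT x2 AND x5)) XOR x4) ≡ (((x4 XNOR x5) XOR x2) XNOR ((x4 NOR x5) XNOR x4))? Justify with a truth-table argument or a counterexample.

No. Counterexample: with x2=0, x5=1, x4=1, Expression 1 = 1 but Expression 2 = 0.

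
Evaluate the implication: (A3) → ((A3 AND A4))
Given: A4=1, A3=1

Antecedent (A3) = 1; consequent ((A3 AND A4)) = 1.
1 → 1 = 1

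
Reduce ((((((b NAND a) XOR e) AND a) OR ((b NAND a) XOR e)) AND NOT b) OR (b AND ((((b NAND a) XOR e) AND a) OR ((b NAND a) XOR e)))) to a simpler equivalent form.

By distribution ((E AND v) OR (E AND NOT v) = E) then absorption (E OR (E AND v) = E):
= ((b NAND a) XOR e)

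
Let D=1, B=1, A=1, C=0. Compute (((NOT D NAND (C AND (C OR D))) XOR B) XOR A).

Substituting: (((NOT 1 NAND (0 AND (0 OR 1))) XOR 1) XOR 1)
= 1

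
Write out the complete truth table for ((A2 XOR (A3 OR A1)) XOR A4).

A2 | A4 | A3 | A1 | Output
--------------------------
0 | 0 | 0 | 0 | 0
0 | 0 | 0 | 1 | 1
0 | 0 | 1 | 0 | 1
0 | 0 | 1 | 1 | 1
0 | 1 | 0 | 0 | 1
0 | 1 | 0 | 1 | 0
0 | 1 | 1 | 0 | 0
0 | 1 | 1 | 1 | 0
1 | 0 | 0 | 0 | 1
1 | 0 | 0 | 1 | 0
1 | 0 | 1 | 0 | 0
1 | 0 | 1 | 1 | 0
1 | 1 | 0 | 0 | 0
1 | 1 | 0 | 1 | 1
1 | 1 | 1 | 0 | 1
1 | 1 | 1 | 1 | 1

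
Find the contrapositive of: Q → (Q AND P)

Contrapositive: NOT (Q AND P) → NOT Q
Note: A statement and its contrapositive are logically equivalent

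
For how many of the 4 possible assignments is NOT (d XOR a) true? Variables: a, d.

Satisfying assignments: (0,0), (1,1)
Count: 2 out of 4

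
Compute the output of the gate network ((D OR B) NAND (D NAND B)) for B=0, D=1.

Substituting: ((1 OR 0) NAND (1 NAND 0))
= 0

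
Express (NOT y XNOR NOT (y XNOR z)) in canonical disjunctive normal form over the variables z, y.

(z AND NOT y) OR (z AND y)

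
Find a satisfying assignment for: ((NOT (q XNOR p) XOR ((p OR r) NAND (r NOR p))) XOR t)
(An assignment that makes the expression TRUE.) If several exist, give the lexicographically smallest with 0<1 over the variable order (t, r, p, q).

t=0, r=0, p=0, q=0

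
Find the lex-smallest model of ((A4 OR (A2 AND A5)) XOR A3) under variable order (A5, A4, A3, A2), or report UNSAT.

A5=0, A4=0, A3=1, A2=0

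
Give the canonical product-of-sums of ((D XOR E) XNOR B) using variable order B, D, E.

ΠM(1, 2, 4, 7) = (B OR D OR NOT E) AND (B OR NOT D OR E) AND (NOT B OR D OR E) AND (NOT B OR NOT D OR NOT E)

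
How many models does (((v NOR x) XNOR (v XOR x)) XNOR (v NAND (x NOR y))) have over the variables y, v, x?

Satisfying assignments: (0,1,0), (0,1,1), (1,1,1)
Count: 3 out of 8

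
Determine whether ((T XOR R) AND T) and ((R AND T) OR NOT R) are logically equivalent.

No. Counterexample: with R=0, T=0, Expression 1 = 0 but Expression 2 = 1.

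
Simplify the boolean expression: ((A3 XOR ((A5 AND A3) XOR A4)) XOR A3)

By XOR self-cancellation ((E XOR v) XOR v = E):
= ((A5 AND A3) XOR A4)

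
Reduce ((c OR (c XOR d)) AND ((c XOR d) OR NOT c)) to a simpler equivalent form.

By distribution ((E OR v) AND (E OR NOT v) = E):
= (c XOR d)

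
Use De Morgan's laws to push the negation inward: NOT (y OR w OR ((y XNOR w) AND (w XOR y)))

NOT y AND NOT w AND NOT ((y XNOR w) AND (w XOR y))
De Morgan's: NOT(OR of terms) = AND of negations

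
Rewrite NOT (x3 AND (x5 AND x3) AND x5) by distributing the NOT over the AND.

NOT x3 OR NOT (x5 AND x3) OR NOT x5
De Morgan's: NOT(AND of terms) = OR of negations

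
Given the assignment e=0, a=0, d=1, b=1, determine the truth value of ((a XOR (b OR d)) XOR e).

Substituting: ((0 XOR (1 OR 1)) XOR 0)
= 1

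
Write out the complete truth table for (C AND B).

C | B | Output
--------------
0 | 0 | 0
0 | 1 | 0
1 | 0 | 0
1 | 1 | 1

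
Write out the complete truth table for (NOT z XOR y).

y | z | Output
--------------
0 | 0 | 1
0 | 1 | 0
1 | 0 | 0
1 | 1 | 1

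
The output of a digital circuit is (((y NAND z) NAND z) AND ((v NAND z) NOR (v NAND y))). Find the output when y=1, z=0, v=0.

Substituting: (((1 NAND 0) NAND 0) AND ((0 NAND 0) NOR (0 NAND 1)))
= 0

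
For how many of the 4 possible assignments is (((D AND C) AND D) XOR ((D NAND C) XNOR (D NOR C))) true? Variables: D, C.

Satisfying assignments: (0,0)
Count: 1 out of 4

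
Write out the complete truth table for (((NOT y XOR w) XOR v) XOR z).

y | w | v | z | Output
----------------------
0 | 0 | 0 | 0 | 1
0 | 0 | 0 | 1 | 0
0 | 0 | 1 | 0 | 0
0 | 0 | 1 | 1 | 1
0 | 1 | 0 | 0 | 0
0 | 1 | 0 | 1 | 1
0 | 1 | 1 | 0 | 1
0 | 1 | 1 | 1 | 0
1 | 0 | 0 | 0 | 0
1 | 0 | 0 | 1 | 1
1 | 0 | 1 | 0 | 1
1 | 0 | 1 | 1 | 0
1 | 1 | 0 | 0 | 1
1 | 1 | 0 | 1 | 0
1 | 1 | 1 | 0 | 0
1 | 1 | 1 | 1 | 1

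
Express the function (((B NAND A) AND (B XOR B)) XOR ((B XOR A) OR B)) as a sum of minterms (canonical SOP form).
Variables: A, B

Σm(1, 2, 3) = (NOT A AND B) OR (A AND NOT B) OR (A AND B)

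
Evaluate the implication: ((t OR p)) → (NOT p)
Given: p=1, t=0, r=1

Antecedent ((t OR p)) = 1; consequent (NOT p) = 0.
1 → 0 = 0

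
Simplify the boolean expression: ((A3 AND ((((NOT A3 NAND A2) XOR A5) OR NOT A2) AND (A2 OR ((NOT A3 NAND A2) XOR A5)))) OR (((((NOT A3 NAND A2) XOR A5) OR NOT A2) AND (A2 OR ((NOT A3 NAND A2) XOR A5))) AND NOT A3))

By distribution ((E AND v) OR (E AND NOT v) = E) then distribution ((E OR v) AND (E OR NOT v) = E):
= ((NOT A3 NAND A2) XOR A5)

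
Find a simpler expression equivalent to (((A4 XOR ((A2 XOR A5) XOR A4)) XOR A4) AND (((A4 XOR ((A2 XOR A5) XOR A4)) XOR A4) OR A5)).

By absorption (E AND (E OR v) = E) then XOR self-cancellation ((E XOR v) XOR v = E):
= ((A2 XOR A5) XOR A4)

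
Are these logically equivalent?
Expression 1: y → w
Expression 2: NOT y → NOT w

No, Inverse is not equivalent to original (counterexample: y=0, w=1)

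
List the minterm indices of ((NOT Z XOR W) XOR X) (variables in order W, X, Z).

Σm(0, 3, 5, 6) = (NOT W AND NOT X AND NOT Z) OR (NOT W AND X AND Z) OR (W AND NOT X AND Z) OR (W AND X AND NOT Z)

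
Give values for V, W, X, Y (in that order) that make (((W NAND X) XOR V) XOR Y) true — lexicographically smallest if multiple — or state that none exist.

V=0, W=0, X=0, Y=0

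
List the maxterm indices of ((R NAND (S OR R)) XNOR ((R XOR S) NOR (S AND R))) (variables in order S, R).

ΠM(2) = (NOT S OR R)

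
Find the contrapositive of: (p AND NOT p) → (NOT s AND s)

Contrapositive: NOT (NOT s AND s) → NOT (p AND NOT p)
Note: A statement and its contrapositive are logically equivalent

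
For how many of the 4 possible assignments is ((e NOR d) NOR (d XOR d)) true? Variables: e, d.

Satisfying assignments: (0,1), (1,0), (1,1)
Count: 3 out of 4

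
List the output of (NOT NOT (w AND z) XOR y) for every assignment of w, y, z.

w | y | z | Output
------------------
0 | 0 | 0 | 0
0 | 0 | 1 | 0
0 | 1 | 0 | 1
0 | 1 | 1 | 1
1 | 0 | 0 | 0
1 | 0 | 1 | 1
1 | 1 | 0 | 1
1 | 1 | 1 | 0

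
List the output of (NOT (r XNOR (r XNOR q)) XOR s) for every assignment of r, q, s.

r | q | s | Output
------------------
0 | 0 | 0 | 1
0 | 0 | 1 | 0
0 | 1 | 0 | 0
0 | 1 | 1 | 1
1 | 0 | 0 | 1
1 | 0 | 1 | 0
1 | 1 | 0 | 0
1 | 1 | 1 | 1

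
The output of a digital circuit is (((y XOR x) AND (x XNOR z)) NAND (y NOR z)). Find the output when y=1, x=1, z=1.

Substituting: (((1 XOR 1) AND (1 XNOR 1)) NAND (1 NOR 1))
= 1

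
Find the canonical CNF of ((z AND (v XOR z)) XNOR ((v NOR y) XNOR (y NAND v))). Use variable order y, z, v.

(y OR z OR v) AND (NOT y OR z OR NOT v) AND (NOT y OR NOT z OR v) AND (NOT y OR NOT z OR NOT v)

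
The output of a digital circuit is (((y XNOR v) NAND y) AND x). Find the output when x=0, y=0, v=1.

Substituting: (((0 XNOR 1) NAND 0) AND 0)
= 0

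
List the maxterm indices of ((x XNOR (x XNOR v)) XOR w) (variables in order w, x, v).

ΠM(0, 2, 5, 7) = (w OR x OR v) AND (w OR NOT x OR v) AND (NOT w OR x OR NOT v) AND (NOT w OR NOT x OR NOT v)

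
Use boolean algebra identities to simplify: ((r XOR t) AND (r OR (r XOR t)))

By absorption (E AND (E OR v) = E):
= (r XOR t)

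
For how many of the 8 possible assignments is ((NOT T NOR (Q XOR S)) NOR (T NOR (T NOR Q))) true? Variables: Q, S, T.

Satisfying assignments: (0,0,0), (0,1,0), (0,1,1), (1,0,1)
Count: 4 out of 8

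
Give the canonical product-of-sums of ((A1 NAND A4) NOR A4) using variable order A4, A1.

ΠM(0, 1, 2, 3) = (A4 OR A1) AND (A4 OR NOT A1) AND (NOT A4 OR A1) AND (NOT A4 OR NOT A1)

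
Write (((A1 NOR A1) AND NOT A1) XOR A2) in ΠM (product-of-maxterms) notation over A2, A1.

ΠM(1, 2) = (A2 OR NOT A1) AND (NOT A2 OR A1)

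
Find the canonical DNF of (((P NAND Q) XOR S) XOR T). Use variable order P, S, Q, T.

(NOT P AND NOT S AND NOT Q AND NOT T) OR (NOT P AND NOT S AND Q AND NOT T) OR (NOT P AND S AND NOT Q AND T) OR (NOT P AND S AND Q AND T) OR (P AND NOT S AND NOT Q AND NOT T) OR (P AND NOT S AND Q AND T) OR (P AND S AND NOT Q AND T) OR (P AND S AND Q AND NOT T)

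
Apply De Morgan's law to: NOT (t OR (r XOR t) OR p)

NOT t AND NOT (r XOR t) AND NOT p
De Morgan's: NOT(OR of terms) = AND of negations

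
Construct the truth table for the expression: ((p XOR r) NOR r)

p | r | Output
--------------
0 | 0 | 1
0 | 1 | 0
1 | 0 | 0
1 | 1 | 0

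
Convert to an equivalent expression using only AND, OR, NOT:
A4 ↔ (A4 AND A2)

(A4 AND (A4 AND A2)) OR (NOT A4 AND NOT (A4 AND A2))
(Biconditional = both true or both false)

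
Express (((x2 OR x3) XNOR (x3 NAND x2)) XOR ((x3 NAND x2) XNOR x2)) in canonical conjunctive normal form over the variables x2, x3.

(x2 OR x3) AND (NOT x2 OR x3) AND (NOT x2 OR NOT x3)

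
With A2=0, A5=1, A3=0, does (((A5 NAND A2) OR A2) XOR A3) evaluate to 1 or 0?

Substituting: (((1 NAND 0) OR 0) XOR 0)
= 1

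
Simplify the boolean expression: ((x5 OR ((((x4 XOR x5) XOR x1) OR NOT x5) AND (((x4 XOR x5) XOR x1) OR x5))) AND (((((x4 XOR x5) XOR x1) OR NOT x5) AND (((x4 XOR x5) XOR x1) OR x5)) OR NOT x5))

By distribution ((E OR v) AND (E OR NOT v) = E) then distribution ((E OR v) AND (E OR NOT v) = E):
= ((x4 XOR x5) XOR x1)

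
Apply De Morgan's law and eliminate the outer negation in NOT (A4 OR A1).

NOT A4 AND NOT A1
De Morgan's: NOT(OR of terms) = AND of negations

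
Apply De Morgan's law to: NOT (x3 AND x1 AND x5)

NOT x3 OR NOT x1 OR NOT x5
De Morgan's: NOT(AND of terms) = OR of negations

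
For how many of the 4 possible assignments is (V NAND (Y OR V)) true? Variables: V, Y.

Satisfying assignments: (0,0), (0,1)
Count: 2 out of 4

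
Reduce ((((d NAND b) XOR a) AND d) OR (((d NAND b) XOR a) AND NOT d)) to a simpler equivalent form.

By distribution ((E AND v) OR (E AND NOT v) = E):
= ((d NAND b) XOR a)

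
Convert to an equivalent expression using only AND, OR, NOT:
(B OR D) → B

NOT (B OR D) OR B
(Implication elimination: A → B = NOT A OR B)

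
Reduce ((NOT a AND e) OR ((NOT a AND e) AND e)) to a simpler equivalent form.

By absorption (E OR (E AND v) = E):
= (NOT a AND e)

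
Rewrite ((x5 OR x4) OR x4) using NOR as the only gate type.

((((x5 NOR x4) NOR (x5 NOR x4)) NOR x4) NOR (((x5 NOR x4) NOR (x5 NOR x4)) NOR x4))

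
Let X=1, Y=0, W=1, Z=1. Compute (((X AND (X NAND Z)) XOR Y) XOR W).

Substituting: (((1 AND (1 NAND 1)) XOR 0) XOR 1)
= 1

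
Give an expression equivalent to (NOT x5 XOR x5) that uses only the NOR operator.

(((((x5 NOR x5) NOR x5) NOR ((x5 NOR x5) NOR x5)) NOR (((x5 NOR x5) NOR x5) NOR ((x5 NOR x5) NOR x5))) NOR (((((x5 NOR x5) NOR (x5 NOR x5)) NOR (x5 NOR x5)) NOR (((x5 NOR x5) NOR (x5 NOR x5)) NOR (x5 NOR x5))) NOR ((((x5 NOR x5) NOR (x5 NOR x5)) NOR (x5 NOR x5)) NOR (((x5 NOR x5) NOR (x5 NOR x5)) NOR (x5 NOR x5)))))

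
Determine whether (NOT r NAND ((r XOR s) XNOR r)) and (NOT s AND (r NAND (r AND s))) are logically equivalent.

No. Counterexample: with s=0, r=0, Expression 1 = 0 but Expression 2 = 1.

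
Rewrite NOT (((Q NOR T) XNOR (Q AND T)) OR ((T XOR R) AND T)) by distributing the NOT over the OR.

NOT ((Q NOR T) XNOR (Q AND T)) AND NOT ((T XOR R) AND T)
De Morgan's: NOT(OR of terms) = AND of negations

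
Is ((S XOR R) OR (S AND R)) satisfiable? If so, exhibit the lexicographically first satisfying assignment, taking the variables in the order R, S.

R=0, S=1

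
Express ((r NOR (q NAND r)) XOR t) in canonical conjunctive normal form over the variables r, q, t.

(r OR q OR t) AND (r OR NOT q OR t) AND (NOT r OR q OR t) AND (NOT r OR NOT q OR t)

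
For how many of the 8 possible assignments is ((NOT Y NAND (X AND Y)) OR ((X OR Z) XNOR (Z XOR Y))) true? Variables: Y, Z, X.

Satisfying assignments: (0,0,0), (0,0,1), (0,1,0), (0,1,1), (1,0,0), (1,0,1), (1,1,0), (1,1,1)
Count: 8 out of 8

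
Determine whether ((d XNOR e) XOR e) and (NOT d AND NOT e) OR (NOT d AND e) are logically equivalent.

Yes, they are equivalent — the two output columns agree on all 4 assignments:
d | e | Expression 1 | Expression 2
-----------------------------------
0 | 0 | 1 | 1
0 | 1 | 1 | 1
1 | 0 | 0 | 0
1 | 1 | 0 | 0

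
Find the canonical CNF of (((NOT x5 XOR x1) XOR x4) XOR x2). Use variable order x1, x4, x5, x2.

(x1 OR x4 OR x5 OR NOT x2) AND (x1 OR x4 OR NOT x5 OR x2) AND (x1 OR NOT x4 OR x5 OR x2) AND (x1 OR NOT x4 OR NOT x5 OR NOT x2) AND (NOT x1 OR x4 OR x5 OR x2) AND (NOT x1 OR x4 OR NOT x5 OR NOT x2) AND (NOT x1 OR NOT x4 OR x5 OR NOT x2) AND (NOT x1 OR NOT x4 OR NOT x5 OR x2)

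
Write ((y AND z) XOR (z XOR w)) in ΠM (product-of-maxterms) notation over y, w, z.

ΠM(0, 3, 4, 5) = (y OR w OR z) AND (y OR NOT w OR NOT z) AND (NOT y OR w OR z) AND (NOT y OR w OR NOT z)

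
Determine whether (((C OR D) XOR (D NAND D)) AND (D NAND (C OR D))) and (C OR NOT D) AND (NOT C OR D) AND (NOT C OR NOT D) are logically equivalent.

Yes, they are equivalent — the two output columns agree on all 4 assignments:
C | D | Expression 1 | Expression 2
-----------------------------------
0 | 0 | 1 | 1
0 | 1 | 0 | 0
1 | 0 | 0 | 0
1 | 1 | 0 | 0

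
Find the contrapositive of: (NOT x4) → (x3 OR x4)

Contrapositive: NOT (x3 OR x4) → x4
Note: A statement and its contrapositive are logically equivalent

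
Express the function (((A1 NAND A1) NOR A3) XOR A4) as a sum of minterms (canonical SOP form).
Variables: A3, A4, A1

Σm(1, 2, 6, 7) = (NOT A3 AND NOT A4 AND A1) OR (NOT A3 AND A4 AND NOT A1) OR (A3 AND A4 AND NOT A1) OR (A3 AND A4 AND A1)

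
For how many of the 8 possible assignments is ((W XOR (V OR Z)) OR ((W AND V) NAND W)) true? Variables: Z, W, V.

Satisfying assignments: (0,0,0), (0,0,1), (0,1,0), (1,0,0), (1,0,1), (1,1,0)
Count: 6 out of 8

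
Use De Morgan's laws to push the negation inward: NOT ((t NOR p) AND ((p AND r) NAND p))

NOT (t NOR p) OR NOT ((p AND r) NAND p)
De Morgan's: NOT(AND of terms) = OR of negations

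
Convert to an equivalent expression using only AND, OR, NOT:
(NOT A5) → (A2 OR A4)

A5 OR (A2 OR A4)
(Implication elimination: A → B = NOT A OR B)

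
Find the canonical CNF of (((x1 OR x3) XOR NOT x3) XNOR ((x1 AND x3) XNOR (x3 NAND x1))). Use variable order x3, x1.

(x3 OR x1) AND (NOT x3 OR x1) AND (NOT x3 OR NOT x1)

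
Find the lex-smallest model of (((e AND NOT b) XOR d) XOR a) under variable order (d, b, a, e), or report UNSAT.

d=0, b=0, a=0, e=1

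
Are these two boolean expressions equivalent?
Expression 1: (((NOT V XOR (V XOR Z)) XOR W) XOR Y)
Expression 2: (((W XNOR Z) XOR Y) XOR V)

No. Counterexample: with W=0, Z=0, Y=0, V=1, Expression 1 = 1 but Expression 2 = 0.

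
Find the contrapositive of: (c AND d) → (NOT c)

Contrapositive: c → NOT (c AND d)
Note: A statement and its contrapositive are logically equivalent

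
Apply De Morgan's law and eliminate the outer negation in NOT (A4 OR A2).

NOT A4 AND NOT A2
De Morgan's: NOT(OR of terms) = AND of negations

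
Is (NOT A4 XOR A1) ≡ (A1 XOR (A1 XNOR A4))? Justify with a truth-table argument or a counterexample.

No. Counterexample: with A4=0, A1=1, Expression 1 = 0 but Expression 2 = 1.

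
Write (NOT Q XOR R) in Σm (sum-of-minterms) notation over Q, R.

Σm(0, 3) = (NOT Q AND NOT R) OR (Q AND R)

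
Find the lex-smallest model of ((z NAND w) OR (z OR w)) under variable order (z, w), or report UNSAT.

z=0, w=0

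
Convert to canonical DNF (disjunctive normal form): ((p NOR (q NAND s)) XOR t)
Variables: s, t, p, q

(NOT s AND t AND NOT p AND NOT q) OR (NOT s AND t AND NOT p AND q) OR (NOT s AND t AND p AND NOT q) OR (NOT s AND t AND p AND q) OR (s AND NOT t AND NOT p AND q) OR (s AND t AND NOT p AND NOT q) OR (s AND t AND p AND NOT q) OR (s AND t AND p AND q)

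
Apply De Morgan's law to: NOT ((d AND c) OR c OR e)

NOT (d AND c) AND NOT c AND NOT e
De Morgan's: NOT(OR of terms) = AND of negations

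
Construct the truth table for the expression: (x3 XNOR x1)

x1 | x3 | Output
----------------
0 | 0 | 1
0 | 1 | 0
1 | 0 | 0
1 | 1 | 1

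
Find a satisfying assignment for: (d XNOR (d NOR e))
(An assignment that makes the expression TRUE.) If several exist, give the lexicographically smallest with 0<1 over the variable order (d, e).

d=0, e=1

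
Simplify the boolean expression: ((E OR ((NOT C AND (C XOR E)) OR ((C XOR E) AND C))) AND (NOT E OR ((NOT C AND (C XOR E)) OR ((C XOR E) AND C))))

By distribution ((E OR v) AND (E OR NOT v) = E) then distribution ((E AND v) OR (E AND NOT v) = E):
= (C XOR E)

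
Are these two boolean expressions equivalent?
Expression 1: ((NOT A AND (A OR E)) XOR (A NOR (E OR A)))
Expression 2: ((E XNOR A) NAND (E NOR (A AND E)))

No. Counterexample: with E=0, A=0, Expression 1 = 1 but Expression 2 = 0.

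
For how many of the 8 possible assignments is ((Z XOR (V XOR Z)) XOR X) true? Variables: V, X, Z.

Satisfying assignments: (0,1,0), (0,1,1), (1,0,0), (1,0,1)
Count: 4 out of 8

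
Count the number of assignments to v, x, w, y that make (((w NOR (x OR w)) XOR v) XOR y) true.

Satisfying assignments: (0,0,0,0), (0,0,1,1), (0,1,0,1), (0,1,1,1), (1,0,0,1), (1,0,1,0), (1,1,0,0), (1,1,1,0)
Count: 8 out of 16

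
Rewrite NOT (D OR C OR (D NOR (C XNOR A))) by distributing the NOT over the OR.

NOT D AND NOT C AND NOT (D NOR (C XNOR A))
De Morgan's: NOT(OR of terms) = AND of negations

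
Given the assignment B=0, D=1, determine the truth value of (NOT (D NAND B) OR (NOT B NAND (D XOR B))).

Substituting: (NOT (1 NAND 0) OR (NOT 0 NAND (1 XOR 0)))
= 0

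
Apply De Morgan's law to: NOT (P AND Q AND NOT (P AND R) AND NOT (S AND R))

NOT P OR NOT Q OR (P AND R) OR (S AND R)
De Morgan's: NOT(AND of terms) = OR of negations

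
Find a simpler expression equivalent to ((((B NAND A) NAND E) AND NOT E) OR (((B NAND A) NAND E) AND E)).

By distribution ((E AND v) OR (E AND NOT v) = E):
= ((B NAND A) NAND E)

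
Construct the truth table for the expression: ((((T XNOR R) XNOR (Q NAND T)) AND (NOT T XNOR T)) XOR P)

R | T | P | Q | Output
----------------------
0 | 0 | 0 | 0 | 0
0 | 0 | 0 | 1 | 0
0 | 0 | 1 | 0 | 1
0 | 0 | 1 | 1 | 1
0 | 1 | 0 | 0 | 0
0 | 1 | 0 | 1 | 0
0 | 1 | 1 | 0 | 1
0 | 1 | 1 | 1 | 1
1 | 0 | 0 | 0 | 0
1 | 0 | 0 | 1 | 0
1 | 0 | 1 | 0 | 1
1 | 0 | 1 | 1 | 1
1 | 1 | 0 | 0 | 0
1 | 1 | 0 | 1 | 0
1 | 1 | 1 | 0 | 1
1 | 1 | 1 | 1 | 1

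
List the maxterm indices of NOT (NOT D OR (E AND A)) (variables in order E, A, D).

ΠM(0, 2, 4, 6, 7) = (E OR A OR D) AND (E OR NOT A OR D) AND (NOT E OR A OR D) AND (NOT E OR NOT A OR D) AND (NOT E OR NOT A OR NOT D)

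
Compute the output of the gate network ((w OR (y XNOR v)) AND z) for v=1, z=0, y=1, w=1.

Substituting: ((1 OR (1 XNOR 1)) AND 0)
= 0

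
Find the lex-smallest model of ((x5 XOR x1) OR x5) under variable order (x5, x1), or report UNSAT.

x5=0, x1=1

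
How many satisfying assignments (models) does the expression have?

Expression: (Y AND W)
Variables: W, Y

Satisfying assignments: (1,1)
Count: 1 out of 4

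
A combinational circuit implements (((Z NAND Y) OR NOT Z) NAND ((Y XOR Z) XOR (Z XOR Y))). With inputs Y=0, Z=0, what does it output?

Substituting: (((0 NAND 0) OR NOT 0) NAND ((0 XOR 0) XOR (0 XOR 0)))
= 1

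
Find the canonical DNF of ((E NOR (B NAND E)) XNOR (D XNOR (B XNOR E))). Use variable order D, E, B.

(NOT D AND NOT E AND NOT B) OR (NOT D AND E AND B) OR (D AND NOT E AND B) OR (D AND E AND NOT B)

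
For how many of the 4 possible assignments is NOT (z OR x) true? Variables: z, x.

Satisfying assignments: (0,0)
Count: 1 out of 4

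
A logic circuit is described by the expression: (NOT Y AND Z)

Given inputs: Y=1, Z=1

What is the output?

Substituting: (NOT 1 AND 1)
= 0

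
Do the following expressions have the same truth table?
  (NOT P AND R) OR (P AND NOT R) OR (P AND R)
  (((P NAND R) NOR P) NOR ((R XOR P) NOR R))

Yes, they are equivalent — the two output columns agree on all 4 assignments:
P | R | Expression 1 | Expression 2
-----------------------------------
0 | 0 | 0 | 0
0 | 1 | 1 | 1
1 | 0 | 1 | 1
1 | 1 | 1 | 1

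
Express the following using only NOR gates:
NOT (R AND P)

(((R NOR R) NOR (P NOR P)) NOR ((R NOR R) NOR (P NOR P)))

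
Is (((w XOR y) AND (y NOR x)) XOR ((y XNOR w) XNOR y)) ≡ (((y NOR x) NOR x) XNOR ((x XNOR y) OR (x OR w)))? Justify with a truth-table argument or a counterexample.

No. Counterexample: with w=1, y=0, x=1, Expression 1 = 1 but Expression 2 = 0.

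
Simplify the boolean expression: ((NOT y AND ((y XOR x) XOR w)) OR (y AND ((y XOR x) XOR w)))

By distribution ((E AND v) OR (E AND NOT v) = E):
= ((y XOR x) XOR w)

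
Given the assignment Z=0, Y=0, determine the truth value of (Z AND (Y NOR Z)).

Substituting: (0 AND (0 NOR 0))
= 0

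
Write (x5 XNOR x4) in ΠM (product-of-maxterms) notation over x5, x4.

ΠM(1, 2) = (x5 OR NOT x4) AND (NOT x5 OR x4)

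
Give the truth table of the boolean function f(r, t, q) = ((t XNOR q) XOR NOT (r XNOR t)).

r | t | q | Output
------------------
0 | 0 | 0 | 1
0 | 0 | 1 | 0
0 | 1 | 0 | 1
0 | 1 | 1 | 0
1 | 0 | 0 | 0
1 | 0 | 1 | 1
1 | 1 | 0 | 0
1 | 1 | 1 | 1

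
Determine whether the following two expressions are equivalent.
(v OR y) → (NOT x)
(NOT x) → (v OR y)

No, Converse is not equivalent to original (counterexample: x=0, v=0, y=0)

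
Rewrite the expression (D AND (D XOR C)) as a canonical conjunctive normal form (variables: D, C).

(D OR C) AND (D OR NOT C) AND (NOT D OR NOT C)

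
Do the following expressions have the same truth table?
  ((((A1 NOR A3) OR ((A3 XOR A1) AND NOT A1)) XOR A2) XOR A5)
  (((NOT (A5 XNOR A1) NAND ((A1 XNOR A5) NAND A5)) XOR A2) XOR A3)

No. Counterexample: with A1=0, A2=0, A3=1, A5=0, Expression 1 = 1 but Expression 2 = 0.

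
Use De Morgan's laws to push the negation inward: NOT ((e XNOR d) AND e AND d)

NOT (e XNOR d) OR NOT e OR NOT d
De Morgan's: NOT(AND of terms) = OR of negations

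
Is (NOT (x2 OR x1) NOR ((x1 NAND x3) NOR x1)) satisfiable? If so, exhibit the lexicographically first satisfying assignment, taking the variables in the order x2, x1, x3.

x2=0, x1=1, x3=0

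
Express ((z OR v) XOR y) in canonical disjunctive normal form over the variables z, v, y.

(NOT z AND NOT v AND y) OR (NOT z AND v AND NOT y) OR (z AND NOT v AND NOT y) OR (z AND v AND NOT y)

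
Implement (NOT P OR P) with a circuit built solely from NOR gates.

(((P NOR P) NOR P) NOR ((P NOR P) NOR P))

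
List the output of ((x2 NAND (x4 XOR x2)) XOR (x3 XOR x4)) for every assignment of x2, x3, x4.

x2 | x3 | x4 | Output
---------------------
0 | 0 | 0 | 1
0 | 0 | 1 | 0
0 | 1 | 0 | 0
0 | 1 | 1 | 1
1 | 0 | 0 | 0
1 | 0 | 1 | 0
1 | 1 | 0 | 1
1 | 1 | 1 | 1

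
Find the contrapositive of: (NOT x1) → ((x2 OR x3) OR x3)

Contrapositive: NOT ((x2 OR x3) OR x3) → x1
Note: A statement and its contrapositive are logically equivalent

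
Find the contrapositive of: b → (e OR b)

Contrapositive: NOT (e OR b) → NOT b
Note: A statement and its contrapositive are logically equivalent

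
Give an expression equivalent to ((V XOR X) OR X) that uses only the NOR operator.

((((((V NOR X) NOR (V NOR X)) NOR ((V NOR X) NOR (V NOR X))) NOR ((((V NOR V) NOR (X NOR X)) NOR ((V NOR V) NOR (X NOR X))) NOR (((V NOR V) NOR (X NOR X)) NOR ((V NOR V) NOR (X NOR X))))) NOR X) NOR (((((V NOR X) NOR (V NOR X)) NOR ((V NOR X) NOR (V NOR X))) NOR ((((V NOR V) NOR (X NOR X)) NOR ((V NOR V) NOR (X NOR X))) NOR (((V NOR V) NOR (X NOR X)) NOR ((V NOR V) NOR (X NOR X))))) NOR X))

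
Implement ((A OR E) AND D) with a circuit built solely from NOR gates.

((((A NOR E) NOR (A NOR E)) NOR ((A NOR E) NOR (A NOR E))) NOR (D NOR D))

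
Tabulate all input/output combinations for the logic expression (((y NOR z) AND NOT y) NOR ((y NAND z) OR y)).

z | y | Output
--------------
0 | 0 | 0
0 | 1 | 0
1 | 0 | 0
1 | 1 | 0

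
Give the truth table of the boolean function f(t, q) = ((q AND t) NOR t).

t | q | Output
--------------
0 | 0 | 1
0 | 1 | 1
1 | 0 | 0
1 | 1 | 0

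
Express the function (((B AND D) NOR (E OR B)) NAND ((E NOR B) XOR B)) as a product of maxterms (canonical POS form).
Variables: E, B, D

ΠM(0, 1) = (E OR B OR D) AND (E OR B OR NOT D)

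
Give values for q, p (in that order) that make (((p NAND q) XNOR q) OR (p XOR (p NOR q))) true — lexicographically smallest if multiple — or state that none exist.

q=0, p=0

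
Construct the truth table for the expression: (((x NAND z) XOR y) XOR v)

y | x | v | z | Output
----------------------
0 | 0 | 0 | 0 | 1
0 | 0 | 0 | 1 | 1
0 | 0 | 1 | 0 | 0
0 | 0 | 1 | 1 | 0
0 | 1 | 0 | 0 | 1
0 | 1 | 0 | 1 | 0
0 | 1 | 1 | 0 | 0
0 | 1 | 1 | 1 | 1
1 | 0 | 0 | 0 | 0
1 | 0 | 0 | 1 | 0
1 | 0 | 1 | 0 | 1
1 | 0 | 1 | 1 | 1
1 | 1 | 0 | 0 | 0
1 | 1 | 0 | 1 | 1
1 | 1 | 1 | 0 | 1
1 | 1 | 1 | 1 | 0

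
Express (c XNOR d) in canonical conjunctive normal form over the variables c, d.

(c OR NOT d) AND (NOT c OR d)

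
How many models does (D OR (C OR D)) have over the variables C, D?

Satisfying assignments: (0,1), (1,0), (1,1)
Count: 3 out of 4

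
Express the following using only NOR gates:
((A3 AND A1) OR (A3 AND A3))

((((A3 NOR A3) NOR (A1 NOR A1)) NOR ((A3 NOR A3) NOR (A3 NOR A3))) NOR (((A3 NOR A3) NOR (A1 NOR A1)) NOR ((A3 NOR A3) NOR (A3 NOR A3))))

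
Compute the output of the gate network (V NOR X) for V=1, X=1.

Substituting: (1 NOR 1)
= 0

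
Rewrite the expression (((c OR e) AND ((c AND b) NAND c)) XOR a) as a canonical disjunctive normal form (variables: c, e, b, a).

(NOT c AND NOT e AND NOT b AND a) OR (NOT c AND NOT e AND b AND a) OR (NOT c AND e AND NOT b AND NOT a) OR (NOT c AND e AND b AND NOT a) OR (c AND NOT e AND NOT b AND NOT a) OR (c AND NOT e AND b AND a) OR (c AND e AND NOT b AND NOT a) OR (c AND e AND b AND a)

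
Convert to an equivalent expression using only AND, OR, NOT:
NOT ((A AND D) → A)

(A AND D) AND NOT A
(Negated implication: NOT(A → B) = A AND NOT B)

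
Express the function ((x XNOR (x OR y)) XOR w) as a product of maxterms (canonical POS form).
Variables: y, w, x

ΠM(2, 3, 4, 7) = (y OR NOT w OR x) AND (y OR NOT w OR NOT x) AND (NOT y OR w OR x) AND (NOT y OR NOT w OR NOT x)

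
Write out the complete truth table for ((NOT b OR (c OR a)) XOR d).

d | b | a | c | Output
----------------------
0 | 0 | 0 | 0 | 1
0 | 0 | 0 | 1 | 1
0 | 0 | 1 | 0 | 1
0 | 0 | 1 | 1 | 1
0 | 1 | 0 | 0 | 0
0 | 1 | 0 | 1 | 1
0 | 1 | 1 | 0 | 1
0 | 1 | 1 | 1 | 1
1 | 0 | 0 | 0 | 0
1 | 0 | 0 | 1 | 0
1 | 0 | 1 | 0 | 0
1 | 0 | 1 | 1 | 0
1 | 1 | 0 | 0 | 1
1 | 1 | 0 | 1 | 0
1 | 1 | 1 | 0 | 0
1 | 1 | 1 | 1 | 0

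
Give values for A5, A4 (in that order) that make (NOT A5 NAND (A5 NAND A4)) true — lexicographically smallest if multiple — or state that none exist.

A5=1, A4=0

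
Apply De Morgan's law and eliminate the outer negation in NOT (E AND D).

NOT E OR NOT D
De Morgan's: NOT(AND of terms) = OR of negations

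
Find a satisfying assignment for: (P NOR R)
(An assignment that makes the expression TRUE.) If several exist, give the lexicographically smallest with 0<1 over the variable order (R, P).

R=0, P=0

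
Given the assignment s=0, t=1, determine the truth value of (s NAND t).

Substituting: (0 NAND 1)
= 1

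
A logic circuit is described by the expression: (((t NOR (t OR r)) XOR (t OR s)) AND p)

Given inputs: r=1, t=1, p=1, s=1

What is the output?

Substituting: (((1 NOR (1 OR 1)) XOR (1 OR 1)) AND 1)
= 1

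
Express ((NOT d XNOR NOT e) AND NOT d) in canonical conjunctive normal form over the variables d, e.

(d OR NOT e) AND (NOT d OR e) AND (NOT d OR NOT e)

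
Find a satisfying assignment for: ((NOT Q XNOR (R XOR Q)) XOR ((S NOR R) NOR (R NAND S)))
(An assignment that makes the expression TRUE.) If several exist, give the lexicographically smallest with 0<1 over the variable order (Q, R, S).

Q=0, R=1, S=0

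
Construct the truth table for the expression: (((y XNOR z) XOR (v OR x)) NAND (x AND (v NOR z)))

y | z | v | x | Output
----------------------
0 | 0 | 0 | 0 | 1
0 | 0 | 0 | 1 | 1
0 | 0 | 1 | 0 | 1
0 | 0 | 1 | 1 | 1
0 | 1 | 0 | 0 | 1
0 | 1 | 0 | 1 | 1
0 | 1 | 1 | 0 | 1
0 | 1 | 1 | 1 | 1
1 | 0 | 0 | 0 | 1
1 | 0 | 0 | 1 | 0
1 | 0 | 1 | 0 | 1
1 | 0 | 1 | 1 | 1
1 | 1 | 0 | 0 | 1
1 | 1 | 0 | 1 | 1
1 | 1 | 1 | 0 | 1
1 | 1 | 1 | 1 | 1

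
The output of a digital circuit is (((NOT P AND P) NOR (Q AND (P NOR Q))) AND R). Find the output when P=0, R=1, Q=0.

Substituting: (((NOT 0 AND 0) NOR (0 AND (0 NOR 0))) AND 1)
= 1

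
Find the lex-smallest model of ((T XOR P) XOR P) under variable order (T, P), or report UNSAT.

T=1, P=0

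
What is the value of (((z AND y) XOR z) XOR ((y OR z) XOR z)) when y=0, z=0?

Substituting: (((0 AND 0) XOR 0) XOR ((0 OR 0) XOR 0))
= 0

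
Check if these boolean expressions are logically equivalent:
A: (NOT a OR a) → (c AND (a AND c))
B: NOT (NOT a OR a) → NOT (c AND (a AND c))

No, Inverse is not equivalent to original (counterexample: c=0, b=0, a=0)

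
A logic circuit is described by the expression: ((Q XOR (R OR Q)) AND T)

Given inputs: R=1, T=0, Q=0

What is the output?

Substituting: ((0 XOR (1 OR 0)) AND 0)
= 0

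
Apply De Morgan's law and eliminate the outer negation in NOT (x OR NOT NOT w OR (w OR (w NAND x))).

NOT x AND NOT w AND NOT (w OR (w NAND x))
De Morgan's: NOT(OR of terms) = AND of negations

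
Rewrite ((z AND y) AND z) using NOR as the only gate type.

((((z NOR z) NOR (y NOR y)) NOR ((z NOR z) NOR (y NOR y))) NOR (z NOR z))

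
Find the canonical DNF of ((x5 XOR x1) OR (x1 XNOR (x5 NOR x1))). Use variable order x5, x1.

(NOT x5 AND x1) OR (x5 AND NOT x1)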